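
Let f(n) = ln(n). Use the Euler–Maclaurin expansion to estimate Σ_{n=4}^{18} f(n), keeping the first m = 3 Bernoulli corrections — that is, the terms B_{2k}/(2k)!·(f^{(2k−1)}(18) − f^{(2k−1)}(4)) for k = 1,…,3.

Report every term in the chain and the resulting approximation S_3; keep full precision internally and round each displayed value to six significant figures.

S_3 ≈ 34.6037

The integral term ∫_4^18 ln(x) dx = 32.4815.
½[f(4) + f(18)] = ½[1.38629 + 2.89037] = 2.13833.
So far: 34.6198.
Correction k=1: B_{2}/2! · (f^{(1)}(18) − f^{(1)}(4)) = 1/12 · (0.0555556 − 0.250000) = -0.0162037.
Running total after k=1: 34.6036.
Correction k=2: B_{4}/4! · (f^{(3)}(18) − f^{(3)}(4)) = −1/720 · (0.000342936 − 0.0312500) = 4.29265e-05.
Running total after k=2: 34.6037.
Correction k=3: B_{6}/6! · (f^{(5)}(18) − f^{(5)}(4)) = 1/30240 · (1.27013e-05 − 0.0234375) = -7.74630e-07.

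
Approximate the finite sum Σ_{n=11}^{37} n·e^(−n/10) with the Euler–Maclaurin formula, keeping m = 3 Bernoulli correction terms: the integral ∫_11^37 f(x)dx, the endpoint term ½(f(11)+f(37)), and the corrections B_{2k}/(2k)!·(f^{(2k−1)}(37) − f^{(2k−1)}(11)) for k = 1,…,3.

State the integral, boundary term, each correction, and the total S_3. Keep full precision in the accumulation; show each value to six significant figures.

∫_11^37 x·e^(−x/10) dx evaluates to 58.2829.
½[f(11) + f(37)] = ½[3.66158 + 0.914770] = 2.28818.
Running total after boundary: 60.5710.
Correction k=1: B_{2}/2! · (f^{(1)}(37) − f^{(1)}(11)) = 1/12 · (-0.0667535 − (-0.0332871)) = -0.00278887.
After k=1: 60.5683.
Correction k=2: B_{4}/4! · (f^{(3)}(37) − f^{(3)}(11)) = −1/720 · (-0.000173065 − 0.00632455) = 9.02447e-06.
After k=2: 60.5683.
Correction k=3: B_{6}/6! · (f^{(5)}(37) − f^{(5)}(11)) = 1/30240 · (3.21406e-06 − 0.000129820) = -4.18670e-09.

S_3 ≈ 60.5683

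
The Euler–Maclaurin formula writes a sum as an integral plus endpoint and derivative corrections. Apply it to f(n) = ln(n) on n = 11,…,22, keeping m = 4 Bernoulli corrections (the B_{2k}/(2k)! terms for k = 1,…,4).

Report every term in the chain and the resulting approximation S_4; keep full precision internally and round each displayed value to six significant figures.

∫_11^22 ln(x) dx evaluates to 30.6261.
Endpoint term: (f(11) + f(22))/2 = (2.39790 + 3.09104)/2 = 2.74447.
So far: 33.3706.
k=1: B_{2}/(2)! × [f^{(1)}(22) − f^{(1)}(11)] = 1/12 × (0.0454545 − 0.0909091) = -0.00378788.
Partial sum through k=1: 33.3668.
k=2: B_{4}/(4)! × [f^{(3)}(22) − f^{(3)}(11)] = −1/720 × (0.000187829 − 0.00150263) = 1.82611e-06.
Partial sum through k=2: 33.3668.
k=3: B_{6}/(6)! × [f^{(5)}(22) − f^{(5)}(11)] = 1/30240 × (4.65691e-06 − 0.000149021) = -4.77395e-09.
Partial sum through k=3: 33.3668.
k=4: B_{8}/(8)! × [f^{(7)}(22) − f^{(7)}(11)] = −1/1209600 × (2.88651e-07 − 3.69474e-05) = 3.03065e-11.

S_4 ≈ 33.3668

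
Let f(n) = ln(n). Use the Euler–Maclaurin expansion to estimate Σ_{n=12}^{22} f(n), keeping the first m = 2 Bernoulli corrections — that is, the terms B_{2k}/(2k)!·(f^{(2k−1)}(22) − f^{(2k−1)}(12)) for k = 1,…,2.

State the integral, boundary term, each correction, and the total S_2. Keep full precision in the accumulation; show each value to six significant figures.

Integral: ∫_12^22 ln(x) dx = 28.1841.
½[f(12) + f(22)] = ½[2.48491 + 3.09104] = 2.78797.
Running total after boundary: 30.9720.
k=1: B_{2}/(2)! × [f^{(1)}(22) − f^{(1)}(12)] = 1/12 × (0.0454545 − 0.0833333) = -0.00315657.
Partial sum through k=1: 30.9689.
k=2: B_{4}/(4)! × [f^{(3)}(22) − f^{(3)}(12)] = −1/720 × (0.000187829 − 0.00115741) = 1.34664e-06.

S_2 ≈ 30.9689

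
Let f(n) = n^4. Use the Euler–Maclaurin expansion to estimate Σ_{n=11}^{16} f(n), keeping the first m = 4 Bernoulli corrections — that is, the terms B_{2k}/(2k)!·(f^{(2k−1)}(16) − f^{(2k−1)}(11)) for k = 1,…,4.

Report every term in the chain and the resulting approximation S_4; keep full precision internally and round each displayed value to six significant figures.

S_4 ≈ 218515

Integral: ∫_11^16 x^4 dx = 177505.
½[f(11) + f(16)] = ½[14641.0 + 65536.0] = 40088.5.
So far: 217594.
Order-1 term: 1/12 · (16384.0 − 5324.00) = 921.667.
Running total after k=1: 218515.
Order-2 term: −1/720 · (384.000 − 264.000) = -0.166667.
Running total after k=2: 218515.
Order-3 term: 1/30240 · (0.00000 − 0.00000) = 0.00000.
Running total after k=3: 218515.
Order-4 term: −1/1209600 · (0.00000 − 0.00000) = 0.00000.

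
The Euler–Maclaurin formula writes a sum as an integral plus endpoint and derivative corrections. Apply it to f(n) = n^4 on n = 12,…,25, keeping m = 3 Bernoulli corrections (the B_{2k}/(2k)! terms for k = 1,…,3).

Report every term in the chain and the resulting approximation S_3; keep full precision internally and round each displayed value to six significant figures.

The integral term ∫_12^25 x^4 dx = 1.90336e+06.
½[f(12) + f(25)] = ½[20736.0 + 390625] = 205680.
Integral + boundary = 2.10904e+06.
k=1: B_{2}/(2)! × [f^{(1)}(25) − f^{(1)}(12)] = 1/12 × (62500.0 − 6912.00) = 4632.33.
After k=1: 2.11367e+06.
k=2: B_{4}/(4)! × [f^{(3)}(25) − f^{(3)}(12)] = −1/720 × (600.000 − 288.000) = -0.433333.
After k=2: 2.11367e+06.
k=3: B_{6}/(6)! × [f^{(5)}(25) − f^{(5)}(12)] = 1/30240 × (0.00000 − 0.00000) = 0.00000.

S_3 ≈ 2.11367e+06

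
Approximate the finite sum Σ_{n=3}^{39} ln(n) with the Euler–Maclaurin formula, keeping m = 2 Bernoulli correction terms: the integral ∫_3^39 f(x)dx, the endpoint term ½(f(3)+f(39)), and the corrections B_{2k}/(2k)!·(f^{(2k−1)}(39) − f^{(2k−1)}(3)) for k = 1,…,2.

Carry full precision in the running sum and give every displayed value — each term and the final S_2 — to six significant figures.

S_2 ≈ 105.939

Integral: ∫_3^39 ln(x) dx = 103.583.
Boundary: ½(f(3) + f(39)) = ½(1.09861 + 3.66356) = 2.38109.
Integral + boundary = 105.964.
Order-1 term: 1/12 · (0.0256410 − 0.333333) = -0.0256410.
Partial sum through k=1: 105.939.
Order-2 term: −1/720 · (3.37160e-05 − 0.0740741) = 0.000102834.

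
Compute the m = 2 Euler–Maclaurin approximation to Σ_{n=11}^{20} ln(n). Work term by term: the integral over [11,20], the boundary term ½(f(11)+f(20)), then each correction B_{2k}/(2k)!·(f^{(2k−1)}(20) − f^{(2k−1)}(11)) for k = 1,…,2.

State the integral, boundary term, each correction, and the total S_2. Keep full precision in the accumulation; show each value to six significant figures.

S_2 ≈ 27.2312

Integral: ∫_11^20 ln(x) dx = 24.5378.
Endpoint term: (f(11) + f(20))/2 = (2.39790 + 2.99573)/2 = 2.69681.
Integral + boundary = 27.2346.
k=1: B_{2}/(2)! × [f^{(1)}(20) − f^{(1)}(11)] = 1/12 × (0.0500000 − 0.0909091) = -0.00340909.
Running total after k=1: 27.2312.
k=2: B_{4}/(4)! × [f^{(3)}(20) − f^{(3)}(11)] = −1/720 × (0.000250000 − 0.00150263) = 1.73976e-06.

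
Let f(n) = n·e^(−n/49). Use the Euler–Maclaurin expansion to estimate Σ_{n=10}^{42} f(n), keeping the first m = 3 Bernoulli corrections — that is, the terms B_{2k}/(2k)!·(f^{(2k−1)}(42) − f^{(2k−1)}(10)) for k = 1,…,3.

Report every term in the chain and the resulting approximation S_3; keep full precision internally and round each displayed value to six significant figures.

S_3 ≈ 477.971

∫_10^42 x·e^(−x/49) dx evaluates to 465.031.
Endpoint term: (f(10) + f(42))/2 = (8.15396 + 17.8237)/2 = 12.9888.
Running total after boundary: 478.020.
Order-1 term: 1/12 · (0.0606247 − 0.648988) = -0.0490303.
After k=1: 477.971.
Order-2 term: −1/720 · (0.000378747 − 0.000949513) = 7.92731e-07.
After k=2: 477.971.
Order-3 term: 1/30240 · (3.04974e-07 − 6.78353e-07) = -1.23472e-11.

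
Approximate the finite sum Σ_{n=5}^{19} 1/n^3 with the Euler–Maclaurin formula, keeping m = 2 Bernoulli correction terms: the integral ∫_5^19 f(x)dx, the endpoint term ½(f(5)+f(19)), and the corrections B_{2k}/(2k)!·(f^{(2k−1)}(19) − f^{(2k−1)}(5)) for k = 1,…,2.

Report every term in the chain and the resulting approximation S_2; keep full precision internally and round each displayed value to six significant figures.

Integral: ∫_5^19 1/x^3 dx = 0.0186150.
½[f(5) + f(19)] = ½[0.00800000 + 0.000145794] = 0.00407290.
Running total after boundary: 0.0226879.
Order-1 term: 1/12 · (-2.30201e-05 − (-0.00480000)) = 0.000398082.
Running total after k=1: 0.0230859.
Order-2 term: −1/720 · (-1.27535e-06 − (-0.00384000)) = -5.33156e-06.

S_2 ≈ 0.0230806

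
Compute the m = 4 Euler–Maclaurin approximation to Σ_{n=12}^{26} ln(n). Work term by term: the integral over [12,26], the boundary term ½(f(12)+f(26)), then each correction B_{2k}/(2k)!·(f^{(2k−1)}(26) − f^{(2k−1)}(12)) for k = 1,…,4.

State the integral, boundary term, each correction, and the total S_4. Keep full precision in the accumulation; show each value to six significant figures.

S_4 ≈ 43.7594

Integral: ∫_12^26 ln(x) dx = 40.8916.
Boundary: ½(f(12) + f(26)) = ½(2.48491 + 3.25810) = 2.87150.
Running total after boundary: 43.7631.
k=1: B_{2}/(2)! × [f^{(1)}(26) − f^{(1)}(12)] = 1/12 × (0.0384615 − 0.0833333) = -0.00373932.
After k=1: 43.7594.
k=2: B_{4}/(4)! × [f^{(3)}(26) − f^{(3)}(12)] = −1/720 × (0.000113792 − 0.00115741) = 1.44947e-06.
After k=2: 43.7594.
k=3: B_{6}/(6)! × [f^{(5)}(26) − f^{(5)}(12)] = 1/30240 × (2.01997e-06 − 9.64506e-05) = -3.12271e-09.
After k=3: 43.7594.
k=4: B_{8}/(8)! × [f^{(7)}(26) − f^{(7)}(12)] = −1/1209600 × (8.96436e-08 − 2.00939e-05) = 1.65379e-11.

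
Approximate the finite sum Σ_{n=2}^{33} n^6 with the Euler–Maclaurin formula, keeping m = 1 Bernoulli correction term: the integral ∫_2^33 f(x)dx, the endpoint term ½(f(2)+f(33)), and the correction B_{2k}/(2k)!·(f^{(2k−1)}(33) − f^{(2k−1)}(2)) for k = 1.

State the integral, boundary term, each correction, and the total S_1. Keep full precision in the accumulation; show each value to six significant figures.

S_1 ≈ 6.75365e+09

∫_2^33 x^6 dx evaluates to 6.08835e+09.
½[f(2) + f(33)] = ½[64.0000 + 1.29147e+09] = 6.45734e+08.
Running total after boundary: 6.73408e+09.
k=1: B_{2}/(2)! × [f^{(1)}(33) − f^{(1)}(2)] = 1/12 × (2.34812e+08 − 192.000) = 1.95677e+07.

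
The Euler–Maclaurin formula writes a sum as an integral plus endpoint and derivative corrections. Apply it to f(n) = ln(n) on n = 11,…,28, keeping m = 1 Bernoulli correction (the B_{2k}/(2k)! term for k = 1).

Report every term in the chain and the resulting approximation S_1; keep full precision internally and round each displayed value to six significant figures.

Integral: ∫_11^28 ln(x) dx = 49.9249.
Endpoint term: (f(11) + f(28))/2 = (2.39790 + 3.33220)/2 = 2.86505.
Integral + boundary = 52.7899.
k=1: B_{2}/(2)! × [f^{(1)}(28) − f^{(1)}(11)] = 1/12 × (0.0357143 − 0.0909091) = -0.00459957.

S_1 ≈ 52.7853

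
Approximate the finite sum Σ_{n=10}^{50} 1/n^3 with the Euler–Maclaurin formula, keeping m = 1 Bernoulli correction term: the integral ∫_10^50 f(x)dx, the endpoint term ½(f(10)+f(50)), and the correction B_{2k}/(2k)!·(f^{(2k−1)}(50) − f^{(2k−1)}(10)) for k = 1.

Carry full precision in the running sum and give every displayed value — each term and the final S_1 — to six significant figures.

Integral: ∫_10^50 1/x^3 dx = 0.00480000.
Boundary: ½(f(10) + f(50)) = ½(0.00100000 + 8.00000e-06) = 0.000504000.
Integral + boundary = 0.00530400.
k=1: B_{2}/(2)! × [f^{(1)}(50) − f^{(1)}(10)] = 1/12 × (-4.80000e-07 − (-0.000300000)) = 2.49600e-05.

S_1 ≈ 0.00532896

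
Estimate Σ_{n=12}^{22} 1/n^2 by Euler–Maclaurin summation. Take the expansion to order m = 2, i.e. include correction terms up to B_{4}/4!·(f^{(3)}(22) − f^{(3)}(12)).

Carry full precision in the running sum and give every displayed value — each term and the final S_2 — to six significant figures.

∫_12^22 1/x^2 dx evaluates to 0.0378788.
Endpoint term: (f(12) + f(22))/2 = (0.00694444 + 0.00206612)/2 = 0.00450528.
Running total after boundary: 0.0423841.
Order-1 term: 1/12 · (-0.000187829 − (-0.00115741)) = 8.07982e-05.
Running total after k=1: 0.0424649.
Order-2 term: −1/720 · (-4.65691e-06 − (-9.64506e-05)) = -1.27491e-07.

S_2 ≈ 0.0424647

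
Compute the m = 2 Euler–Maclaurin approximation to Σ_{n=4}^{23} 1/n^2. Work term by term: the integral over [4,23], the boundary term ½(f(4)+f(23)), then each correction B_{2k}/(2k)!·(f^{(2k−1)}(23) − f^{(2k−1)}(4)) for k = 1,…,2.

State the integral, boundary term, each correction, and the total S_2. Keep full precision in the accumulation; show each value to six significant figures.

S_2 ≈ 0.241275

Integral: ∫_4^23 1/x^2 dx = 0.206522.
Endpoint term: (f(4) + f(23))/2 = (0.0625000 + 0.00189036)/2 = 0.0321952.
So far: 0.238717.
Order-1 term: 1/12 · (-0.000164379 − (-0.0312500)) = 0.00259047.
Partial sum through k=1: 0.241307.
Order-2 term: −1/720 · (-3.72883e-06 − (-0.0234375)) = -3.25469e-05.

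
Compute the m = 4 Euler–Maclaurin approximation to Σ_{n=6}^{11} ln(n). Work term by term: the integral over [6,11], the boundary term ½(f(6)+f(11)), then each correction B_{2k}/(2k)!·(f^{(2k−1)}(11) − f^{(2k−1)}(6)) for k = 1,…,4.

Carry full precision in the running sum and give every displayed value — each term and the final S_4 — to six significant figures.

S_4 ≈ 12.7148

Integral: ∫_6^11 ln(x) dx = 10.6263.
Endpoint term: (f(6) + f(11))/2 = (1.79176 + 2.39790)/2 = 2.09483.
Running total after boundary: 12.7211.
Order-1 term: 1/12 · (0.0909091 − 0.166667) = -0.00631313.
Running total after k=1: 12.7148.
Order-2 term: −1/720 · (0.00150263 − 0.00925926) = 1.07731e-05.
Running total after k=2: 12.7148.
Order-3 term: 1/30240 · (0.000149021 − 0.00308642) = -9.71362e-08.
Running total after k=3: 12.7148.
Order-4 term: −1/1209600 · (3.69474e-05 − 0.00257202) = 2.09579e-09.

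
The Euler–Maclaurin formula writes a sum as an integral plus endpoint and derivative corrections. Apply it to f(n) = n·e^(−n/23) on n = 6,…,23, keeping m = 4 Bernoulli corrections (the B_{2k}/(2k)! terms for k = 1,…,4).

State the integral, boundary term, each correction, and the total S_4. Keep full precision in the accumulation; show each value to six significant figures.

S_4 ≈ 131.122

The integral term ∫_6^23 x·e^(−x/23) dx = 124.628.
½[f(6) + f(23)] = ½[4.62229 + 8.46123] = 6.54176.
Running total after boundary: 131.170.
k=1: B_{2}/(2)! × [f^{(1)}(23) − f^{(1)}(6)] = 1/12 × (0.00000 − 0.569412) = -0.0474510.
Partial sum through k=1: 131.122.
k=2: B_{4}/(4)! × [f^{(3)}(23) − f^{(3)}(6)] = −1/720 × (0.00139085 − 0.00398899) = 3.60853e-06.
Partial sum through k=2: 131.122.
k=3: B_{6}/(6)! × [f^{(5)}(23) − f^{(5)}(6)] = 1/30240 × (5.25841e-06 − 1.30465e-05) = -2.57542e-10.
Partial sum through k=3: 131.122.
k=4: B_{8}/(8)! × [f^{(7)}(23) − f^{(7)}(6)] = −1/1209600 × (1.49104e-08 − 3.50706e-08) = 1.66668e-14.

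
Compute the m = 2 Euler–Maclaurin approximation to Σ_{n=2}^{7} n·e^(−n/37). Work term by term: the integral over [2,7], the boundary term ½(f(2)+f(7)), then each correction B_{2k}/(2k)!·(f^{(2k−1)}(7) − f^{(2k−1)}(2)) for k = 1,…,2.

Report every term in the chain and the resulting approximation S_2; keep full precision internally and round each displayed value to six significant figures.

The integral term ∫_2^7 x·e^(−x/37) dx = 19.6891.
Endpoint term: (f(2) + f(7))/2 = (1.89476 + 5.79341)/2 = 3.84409.
So far: 23.5332.
k=1: B_{2}/(2)! × [f^{(1)}(7) − f^{(1)}(2)] = 1/12 × (0.671051 − 0.896171) = -0.0187600.
Partial sum through k=1: 23.5145.
k=2: B_{4}/(4)! × [f^{(3)}(7) − f^{(3)}(2)] = −1/720 × (0.00169928 − 0.00203867) = 4.71372e-07.

S_2 ≈ 23.5145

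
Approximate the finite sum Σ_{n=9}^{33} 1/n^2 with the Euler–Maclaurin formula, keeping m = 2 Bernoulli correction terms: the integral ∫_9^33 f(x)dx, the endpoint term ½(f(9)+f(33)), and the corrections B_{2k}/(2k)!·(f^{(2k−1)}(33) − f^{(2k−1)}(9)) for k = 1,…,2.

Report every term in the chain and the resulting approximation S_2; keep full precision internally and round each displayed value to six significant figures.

Integral: ∫_9^33 1/x^2 dx = 0.0808081.
Endpoint term: (f(9) + f(33))/2 = (0.0123457 + 0.000918274)/2 = 0.00663198.
Integral + boundary = 0.0874401.
Correction k=1: B_{2}/2! · (f^{(1)}(33) − f^{(1)}(9)) = 1/12 · (-5.56529e-05 − (-0.00274348)) = 0.000223986.
Running total after k=1: 0.0876640.
Correction k=2: B_{4}/4! · (f^{(3)}(33) − f^{(3)}(9)) = −1/720 · (-6.13256e-07 − (-0.000406442)) = -5.63651e-07.

S_2 ≈ 0.0876635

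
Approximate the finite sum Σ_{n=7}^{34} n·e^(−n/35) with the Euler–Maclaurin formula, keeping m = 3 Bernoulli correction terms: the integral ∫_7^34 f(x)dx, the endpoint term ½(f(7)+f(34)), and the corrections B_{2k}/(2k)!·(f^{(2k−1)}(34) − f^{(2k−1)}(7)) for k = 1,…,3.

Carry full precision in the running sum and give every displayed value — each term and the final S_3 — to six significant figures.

Integral: ∫_7^34 x·e^(−x/35) dx = 289.356.
Boundary: ½(f(7) + f(34)) = ½(5.73112 + 12.8704) = 9.30077.
Integral + boundary = 298.656.
Order-1 term: 1/12 · (0.0108155 − 0.654985) = -0.0536808.
Partial sum through k=1: 298.603.
Order-2 term: −1/720 · (0.000626857 − 0.00187138) = 1.72851e-06.
Partial sum through k=2: 298.603.
Order-3 term: 1/30240 · (1.01623e-06 − 2.61885e-06) = -5.29965e-11.

S_3 ≈ 298.603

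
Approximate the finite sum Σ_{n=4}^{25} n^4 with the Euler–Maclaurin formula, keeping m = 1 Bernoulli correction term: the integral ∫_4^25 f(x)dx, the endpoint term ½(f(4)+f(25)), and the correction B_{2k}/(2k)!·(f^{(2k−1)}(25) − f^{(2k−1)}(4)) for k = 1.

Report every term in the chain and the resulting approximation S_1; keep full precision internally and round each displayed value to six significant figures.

S_1 ≈ 2.15355e+06

∫_4^25 x^4 dx evaluates to 1.95292e+06.
Boundary: ½(f(4) + f(25)) = ½(256.000 + 390625) = 195440.
Integral + boundary = 2.14836e+06.
Correction k=1: B_{2}/2! · (f^{(1)}(25) − f^{(1)}(4)) = 1/12 · (62500.0 − 256.000) = 5187.00.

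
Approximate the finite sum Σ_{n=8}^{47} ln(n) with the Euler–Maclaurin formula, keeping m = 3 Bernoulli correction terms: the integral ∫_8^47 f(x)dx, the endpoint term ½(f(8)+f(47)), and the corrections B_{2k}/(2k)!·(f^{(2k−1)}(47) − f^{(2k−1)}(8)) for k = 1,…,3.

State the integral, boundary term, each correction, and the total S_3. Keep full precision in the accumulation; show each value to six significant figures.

S_3 ≈ 128.278

∫_8^47 ln(x) dx evaluates to 125.321.
½[f(8) + f(47)] = ½[2.07944 + 3.85015] = 2.96479.
So far: 128.286.
k=1: B_{2}/(2)! × [f^{(1)}(47) − f^{(1)}(8)] = 1/12 × (0.0212766 − 0.125000) = -0.00864362.
After k=1: 128.278.
k=2: B_{4}/(4)! × [f^{(3)}(47) − f^{(3)}(8)] = −1/720 × (1.92636e-05 − 0.00390625) = 5.39859e-06.
After k=2: 128.278.
k=3: B_{6}/(6)! × [f^{(5)}(47) − f^{(5)}(8)] = 1/30240 × (1.04646e-07 − 0.000732422) = -2.42168e-08.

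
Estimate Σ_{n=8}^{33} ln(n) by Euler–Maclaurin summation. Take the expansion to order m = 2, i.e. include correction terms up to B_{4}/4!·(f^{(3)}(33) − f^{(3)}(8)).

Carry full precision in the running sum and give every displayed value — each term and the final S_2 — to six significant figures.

Integral: ∫_8^33 ln(x) dx = 73.7492.
Endpoint term: (f(8) + f(33))/2 = (2.07944 + 3.49651)/2 = 2.78797.
So far: 76.5372.
Order-1 term: 1/12 · (0.0303030 − 0.125000) = -0.00789141.
After k=1: 76.5293.
Order-2 term: −1/720 · (5.56529e-05 − 0.00390625) = 5.34805e-06.

S_2 ≈ 76.5293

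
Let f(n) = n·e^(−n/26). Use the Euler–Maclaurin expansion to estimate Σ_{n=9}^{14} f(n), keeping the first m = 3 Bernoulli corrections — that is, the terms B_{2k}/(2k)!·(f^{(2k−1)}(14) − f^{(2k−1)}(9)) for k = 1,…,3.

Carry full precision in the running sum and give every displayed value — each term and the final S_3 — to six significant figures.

∫_9^14 x·e^(−x/26) dx evaluates to 36.7460.
Endpoint term: (f(9) + f(14))/2 = (6.36663 + 8.17104)/2 = 7.26883.
So far: 44.0149.
k=1: B_{2}/(2)! × [f^{(1)}(14) − f^{(1)}(9)] = 1/12 × (0.269375 − 0.462533) = -0.0160965.
Running total after k=1: 43.9988.
k=2: B_{4}/(4)! × [f^{(3)}(14) − f^{(3)}(9)] = −1/720 × (0.00212525 − 0.00277713) = 9.05397e-07.
Running total after k=2: 43.9988.
k=3: B_{6}/(6)! × [f^{(5)}(14) − f^{(5)}(9)] = 1/30240 × (5.69824e-06 − 7.20420e-06) = -4.98005e-11.

S_3 ≈ 43.9988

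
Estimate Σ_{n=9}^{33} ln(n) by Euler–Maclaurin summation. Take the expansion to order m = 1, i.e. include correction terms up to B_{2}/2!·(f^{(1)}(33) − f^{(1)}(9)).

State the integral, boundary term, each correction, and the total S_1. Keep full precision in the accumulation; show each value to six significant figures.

Integral: ∫_9^33 ln(x) dx = 71.6097.
Endpoint term: (f(9) + f(33))/2 = (2.19722 + 3.49651)/2 = 2.84687.
Running total after boundary: 74.4566.
k=1: B_{2}/(2)! × [f^{(1)}(33) − f^{(1)}(9)] = 1/12 × (0.0303030 − 0.111111) = -0.00673401.

S_1 ≈ 74.4499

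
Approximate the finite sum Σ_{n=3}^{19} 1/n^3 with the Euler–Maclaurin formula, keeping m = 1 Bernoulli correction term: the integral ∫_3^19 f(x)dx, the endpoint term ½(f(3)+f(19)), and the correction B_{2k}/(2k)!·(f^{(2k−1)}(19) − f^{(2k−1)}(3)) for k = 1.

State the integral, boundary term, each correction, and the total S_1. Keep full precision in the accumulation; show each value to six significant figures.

The integral term ∫_3^19 1/x^3 dx = 0.0541705.
½[f(3) + f(19)] = ½[0.0370370 + 0.000145794] = 0.0185914.
Integral + boundary = 0.0727619.
k=1: B_{2}/(2)! × [f^{(1)}(19) − f^{(1)}(3)] = 1/12 × (-2.30201e-05 − (-0.0370370)) = 0.00308450.

S_1 ≈ 0.0758464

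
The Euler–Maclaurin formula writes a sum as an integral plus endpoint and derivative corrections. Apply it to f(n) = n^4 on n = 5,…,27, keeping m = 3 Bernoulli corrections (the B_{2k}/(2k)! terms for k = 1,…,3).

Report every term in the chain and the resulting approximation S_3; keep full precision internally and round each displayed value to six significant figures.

S_3 ≈ 3.14171e+06

∫_5^27 x^4 dx evaluates to 2.86916e+06.
Endpoint term: (f(5) + f(27))/2 = (625.000 + 531441)/2 = 266033.
Integral + boundary = 3.13519e+06.
k=1: B_{2}/(2)! × [f^{(1)}(27) − f^{(1)}(5)] = 1/12 × (78732.0 − 500.000) = 6519.33.
After k=1: 3.14171e+06.
k=2: B_{4}/(4)! × [f^{(3)}(27) − f^{(3)}(5)] = −1/720 × (648.000 − 120.000) = -0.733333.
After k=2: 3.14171e+06.
k=3: B_{6}/(6)! × [f^{(5)}(27) − f^{(5)}(5)] = 1/30240 × (0.00000 − 0.00000) = 0.00000.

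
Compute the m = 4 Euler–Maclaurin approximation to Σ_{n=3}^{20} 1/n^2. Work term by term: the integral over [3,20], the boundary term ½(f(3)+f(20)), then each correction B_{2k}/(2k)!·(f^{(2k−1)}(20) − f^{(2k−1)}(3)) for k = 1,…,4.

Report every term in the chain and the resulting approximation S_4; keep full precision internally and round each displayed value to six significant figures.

∫_3^20 1/x^2 dx evaluates to 0.283333.
Boundary: ½(f(3) + f(20)) = ½(0.111111 + 0.00250000) = 0.0568056.
Running total after boundary: 0.340139.
Order-1 term: 1/12 · (-0.000250000 − (-0.0740741)) = 0.00615201.
Running total after k=1: 0.346291.
Order-2 term: −1/720 · (-7.50000e-06 − (-0.0987654)) = -0.000137164.
Running total after k=2: 0.346154.
Order-3 term: 1/30240 · (-5.62500e-07 − (-0.329218)) = 1.08868e-05.
Running total after k=3: 0.346165.
Order-4 term: −1/1209600 · (-7.87500e-08 − (-2.04847)) = -1.69351e-06.

S_4 ≈ 0.346163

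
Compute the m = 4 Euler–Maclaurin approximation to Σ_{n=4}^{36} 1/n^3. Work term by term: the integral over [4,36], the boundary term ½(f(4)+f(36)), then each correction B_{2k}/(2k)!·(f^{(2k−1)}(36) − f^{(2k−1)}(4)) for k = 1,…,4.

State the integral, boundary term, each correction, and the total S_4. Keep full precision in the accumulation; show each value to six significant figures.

The integral term ∫_4^36 1/x^3 dx = 0.0308642.
Boundary: ½(f(4) + f(36)) = ½(0.0156250 + 2.14335e-05) = 0.00782322.
Integral + boundary = 0.0386874.
Correction k=1: B_{2}/2! · (f^{(1)}(36) − f^{(1)}(4)) = 1/12 · (-1.78612e-06 − (-0.0117188)) = 0.000976414.
Partial sum through k=1: 0.0396638.
Correction k=2: B_{4}/4! · (f^{(3)}(36) − f^{(3)}(4)) = −1/720 · (-2.75636e-08 − (-0.0146484)) = -2.03450e-05.
Partial sum through k=2: 0.0396435.
Correction k=3: B_{6}/6! · (f^{(5)}(36) − f^{(5)}(4)) = 1/30240 · (-8.93265e-10 − (-0.0384521)) = 1.27157e-06.
Partial sum through k=3: 0.0396448.
Correction k=4: B_{8}/8! · (f^{(7)}(36) − f^{(7)}(4)) = −1/1209600 · (-4.96259e-11 − (-0.173035)) = -1.43051e-07.

S_4 ≈ 0.0396446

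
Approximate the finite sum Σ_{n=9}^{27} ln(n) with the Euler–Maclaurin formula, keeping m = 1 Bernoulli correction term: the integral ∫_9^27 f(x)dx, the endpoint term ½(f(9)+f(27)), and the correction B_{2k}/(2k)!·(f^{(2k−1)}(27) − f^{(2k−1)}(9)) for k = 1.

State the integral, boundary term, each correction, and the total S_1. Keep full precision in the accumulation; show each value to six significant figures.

S_1 ≈ 53.9529

Integral: ∫_9^27 ln(x) dx = 51.2126.
Endpoint term: (f(9) + f(27))/2 = (2.19722 + 3.29584)/2 = 2.74653.
So far: 53.9591.
Order-1 term: 1/12 · (0.0370370 − 0.111111) = -0.00617284.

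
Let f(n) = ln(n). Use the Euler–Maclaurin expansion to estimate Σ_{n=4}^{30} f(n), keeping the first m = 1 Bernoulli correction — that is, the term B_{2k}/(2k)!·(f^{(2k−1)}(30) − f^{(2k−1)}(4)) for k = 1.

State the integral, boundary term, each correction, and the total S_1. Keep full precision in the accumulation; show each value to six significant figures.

S_1 ≈ 72.8664

∫_4^30 ln(x) dx evaluates to 70.4907.
½[f(4) + f(30)] = ½[1.38629 + 3.40120] = 2.39375.
Running total after boundary: 72.8845.
k=1: B_{2}/(2)! × [f^{(1)}(30) − f^{(1)}(4)] = 1/12 × (0.0333333 − 0.250000) = -0.0180556.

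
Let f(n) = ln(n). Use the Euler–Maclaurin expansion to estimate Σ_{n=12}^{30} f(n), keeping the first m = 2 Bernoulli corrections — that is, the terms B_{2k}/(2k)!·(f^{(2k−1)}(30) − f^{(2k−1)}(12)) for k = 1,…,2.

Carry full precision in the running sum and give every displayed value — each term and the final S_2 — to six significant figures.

S_2 ≈ 57.1559

∫_12^30 ln(x) dx evaluates to 54.2170.
½[f(12) + f(30)] = ½[2.48491 + 3.40120] = 2.94305.
Integral + boundary = 57.1601.
Order-1 term: 1/12 · (0.0333333 − 0.0833333) = -0.00416667.
Running total after k=1: 57.1559.
Order-2 term: −1/720 · (7.40741e-05 − 0.00115741) = 1.50463e-06.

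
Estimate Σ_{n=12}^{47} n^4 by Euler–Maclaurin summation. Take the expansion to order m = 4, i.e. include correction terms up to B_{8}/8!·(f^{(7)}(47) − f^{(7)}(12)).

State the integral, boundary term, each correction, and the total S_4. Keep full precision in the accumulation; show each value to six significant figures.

∫_12^47 x^4 dx evaluates to 4.58192e+07.
½[f(12) + f(47)] = ½[20736.0 + 4.87968e+06] = 2.45021e+06.
Running total after boundary: 4.82694e+07.
Order-1 term: 1/12 · (415292 − 6912.00) = 34031.7.
After k=1: 4.83035e+07.
Order-2 term: −1/720 · (1128.00 − 288.000) = -1.16667.
After k=2: 4.83035e+07.
Order-3 term: 1/30240 · (0.00000 − 0.00000) = 0.00000.
After k=3: 4.83035e+07.
Order-4 term: −1/1209600 · (0.00000 − 0.00000) = 0.00000.

S_4 ≈ 4.83035e+07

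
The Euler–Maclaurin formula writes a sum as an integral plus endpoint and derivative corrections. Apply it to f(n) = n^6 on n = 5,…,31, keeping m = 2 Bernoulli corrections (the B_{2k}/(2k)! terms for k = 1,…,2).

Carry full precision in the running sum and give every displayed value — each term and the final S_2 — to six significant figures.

Integral: ∫_5^31 x^6 dx = 3.93036e+09.
½[f(5) + f(31)] = ½[15625.0 + 8.87504e+08] = 4.43760e+08.
Integral + boundary = 4.37412e+09.
k=1: B_{2}/(2)! × [f^{(1)}(31) − f^{(1)}(5)] = 1/12 × (1.71775e+08 − 18750.0) = 1.43130e+07.
Partial sum through k=1: 4.38843e+09.
k=2: B_{4}/(4)! × [f^{(3)}(31) − f^{(3)}(5)] = −1/720 × (3.57492e+06 − 15000.0) = -4944.33.

S_2 ≈ 4.38843e+09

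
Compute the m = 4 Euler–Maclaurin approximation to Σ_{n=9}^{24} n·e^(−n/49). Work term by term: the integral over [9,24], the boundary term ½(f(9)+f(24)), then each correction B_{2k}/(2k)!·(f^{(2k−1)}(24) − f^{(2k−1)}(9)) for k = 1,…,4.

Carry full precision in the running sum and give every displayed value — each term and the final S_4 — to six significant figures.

S_4 ≈ 184.389

The integral term ∫_9^24 x·e^(−x/49) dx = 173.322.
Boundary: ½(f(9) + f(24)) = ½(7.48987 + 14.7060) = 11.0980.
Running total after boundary: 184.420.
k=1: B_{2}/(2)! × [f^{(1)}(24) − f^{(1)}(9)] = 1/12 × (0.312628 − 0.679353) = -0.0305604.
Running total after k=1: 184.389.
k=2: B_{4}/(4)! × [f^{(3)}(24) − f^{(3)}(9)] = −1/720 × (0.000640621 − 0.000976163) = 4.66031e-07.
Running total after k=2: 184.389.
k=3: B_{6}/(6)! × [f^{(5)}(24) − f^{(5)}(9)] = 1/30240 × (4.79398e-07 − 6.95286e-07) = -7.13914e-12.
Running total after k=3: 184.389.
k=4: B_{8}/(8)! × [f^{(7)}(24) − f^{(7)}(9)] = −1/1209600 × (2.88206e-10 − 4.09832e-10) = 1.00551e-16.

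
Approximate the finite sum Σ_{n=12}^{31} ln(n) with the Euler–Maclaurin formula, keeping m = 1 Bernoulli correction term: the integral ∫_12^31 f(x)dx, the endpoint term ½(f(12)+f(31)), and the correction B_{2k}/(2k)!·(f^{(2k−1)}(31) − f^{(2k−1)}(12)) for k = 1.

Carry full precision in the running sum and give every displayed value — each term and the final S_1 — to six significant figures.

∫_12^31 ln(x) dx evaluates to 57.6347.
Endpoint term: (f(12) + f(31))/2 = (2.48491 + 3.43399)/2 = 2.95945.
Running total after boundary: 60.5942.
Order-1 term: 1/12 · (0.0322581 − 0.0833333) = -0.00425627.

S_1 ≈ 60.5899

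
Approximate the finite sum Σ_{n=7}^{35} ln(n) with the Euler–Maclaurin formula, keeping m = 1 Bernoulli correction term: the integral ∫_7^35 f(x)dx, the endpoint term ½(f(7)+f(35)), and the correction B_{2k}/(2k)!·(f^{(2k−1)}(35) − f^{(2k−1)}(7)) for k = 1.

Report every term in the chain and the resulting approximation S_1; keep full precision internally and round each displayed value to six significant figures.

∫_7^35 ln(x) dx evaluates to 82.8158.
½[f(7) + f(35)] = ½[1.94591 + 3.55535] = 2.75063.
Integral + boundary = 85.5664.
Order-1 term: 1/12 · (0.0285714 − 0.142857) = -0.00952381.

S_1 ≈ 85.5569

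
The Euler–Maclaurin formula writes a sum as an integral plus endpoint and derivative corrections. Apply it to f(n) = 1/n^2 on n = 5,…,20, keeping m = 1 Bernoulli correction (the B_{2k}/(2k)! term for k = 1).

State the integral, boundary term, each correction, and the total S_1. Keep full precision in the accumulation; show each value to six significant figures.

S_1 ≈ 0.172563

∫_5^20 1/x^2 dx evaluates to 0.150000.
Boundary: ½(f(5) + f(20)) = ½(0.0400000 + 0.00250000) = 0.0212500.
Running total after boundary: 0.171250.
k=1: B_{2}/(2)! × [f^{(1)}(20) − f^{(1)}(5)] = 1/12 × (-0.000250000 − (-0.0160000)) = 0.00131250.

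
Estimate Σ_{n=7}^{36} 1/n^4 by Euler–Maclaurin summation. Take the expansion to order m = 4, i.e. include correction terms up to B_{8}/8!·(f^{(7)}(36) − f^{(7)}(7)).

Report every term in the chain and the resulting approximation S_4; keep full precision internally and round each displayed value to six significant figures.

Integral: ∫_7^36 1/x^4 dx = 0.000964673.
Endpoint term: (f(7) + f(36))/2 = (0.000416493 + 5.95374e-07)/2 = 0.000208544.
So far: 0.00117322.
k=1: B_{2}/(2)! × [f^{(1)}(36) − f^{(1)}(7)] = 1/12 × (-6.61527e-08 − (-0.000237996)) = 1.98275e-05.
Partial sum through k=1: 0.00119304.
k=2: B_{4}/(4)! × [f^{(3)}(36) − f^{(3)}(7)] = −1/720 × (-1.53131e-09 − (-0.000145712)) = -2.02375e-07.
Partial sum through k=2: 0.00119284.
k=3: B_{6}/(6)! × [f^{(5)}(36) − f^{(5)}(7)] = 1/30240 × (-6.61678e-11 − (-0.000166528)) = 5.50687e-09.
Partial sum through k=3: 0.00119285.
k=4: B_{8}/(8)! × [f^{(7)}(36) − f^{(7)}(7)] = −1/1209600 × (-4.59499e-12 − (-0.000305868)) = -2.52867e-10.

S_4 ≈ 0.00119285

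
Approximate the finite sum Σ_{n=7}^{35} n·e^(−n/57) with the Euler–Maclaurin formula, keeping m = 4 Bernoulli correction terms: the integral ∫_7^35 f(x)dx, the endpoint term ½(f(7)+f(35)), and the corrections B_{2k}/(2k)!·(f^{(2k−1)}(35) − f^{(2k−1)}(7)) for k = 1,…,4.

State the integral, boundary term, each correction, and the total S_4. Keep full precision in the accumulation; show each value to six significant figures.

∫_7^35 x·e^(−x/57) dx evaluates to 388.559.
Boundary: ½(f(7) + f(35)) = ½(6.19104 + 18.9407) = 12.5659.
Running total after boundary: 401.124.
k=1: B_{2}/(2)! × [f^{(1)}(35) − f^{(1)}(7)] = 1/12 × (0.208870 − 0.775820) = -0.0472458.
After k=1: 401.077.
k=2: B_{4}/(4)! × [f^{(3)}(35) − f^{(3)}(7)] = −1/720 × (0.000397413 − 0.000783222) = 5.35846e-07.
After k=2: 401.077.
k=3: B_{6}/(6)! × [f^{(5)}(35) − f^{(5)}(7)] = 1/30240 × (2.24850e-07 − 4.08636e-07) = -6.07755e-12.
After k=3: 401.077.
k=4: B_{8}/(8)! × [f^{(7)}(35) − f^{(7)}(7)] = −1/1209600 × (1.00764e-10 − 1.77349e-10) = 6.33140e-17.

S_4 ≈ 401.077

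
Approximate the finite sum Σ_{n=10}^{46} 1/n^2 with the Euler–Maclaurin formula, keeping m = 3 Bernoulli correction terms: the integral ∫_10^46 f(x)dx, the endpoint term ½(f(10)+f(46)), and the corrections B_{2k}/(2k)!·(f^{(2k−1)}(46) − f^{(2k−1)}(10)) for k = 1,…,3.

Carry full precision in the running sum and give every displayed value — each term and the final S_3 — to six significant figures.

S_3 ≈ 0.0836618

Integral: ∫_10^46 1/x^2 dx = 0.0782609.
Boundary: ½(f(10) + f(46)) = ½(0.0100000 + 0.000472590) = 0.00523629.
So far: 0.0834972.
k=1: B_{2}/(2)! × [f^{(1)}(46) − f^{(1)}(10)] = 1/12 × (-2.05474e-05 − (-0.00200000)) = 0.000164954.
After k=1: 0.0836621.
k=2: B_{4}/(4)! × [f^{(3)}(46) − f^{(3)}(10)] = −1/720 × (-1.16526e-07 − (-0.000240000)) = -3.33171e-07.
After k=2: 0.0836618.
k=3: B_{6}/(6)! × [f^{(5)}(46) − f^{(5)}(10)] = 1/30240 × (-1.65207e-09 − (-7.20000e-05)) = 2.38090e-09.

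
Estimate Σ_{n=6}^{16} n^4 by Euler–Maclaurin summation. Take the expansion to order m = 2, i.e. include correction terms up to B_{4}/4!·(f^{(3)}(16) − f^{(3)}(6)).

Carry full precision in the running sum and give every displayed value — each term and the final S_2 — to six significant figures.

S_2 ≈ 242869

The integral term ∫_6^16 x^4 dx = 208160.
Endpoint term: (f(6) + f(16))/2 = (1296.00 + 65536.0)/2 = 33416.0.
So far: 241576.
Correction k=1: B_{2}/2! · (f^{(1)}(16) − f^{(1)}(6)) = 1/12 · (16384.0 − 864.000) = 1293.33.
After k=1: 242869.
Correction k=2: B_{4}/4! · (f^{(3)}(16) − f^{(3)}(6)) = −1/720 · (384.000 − 144.000) = -0.333333.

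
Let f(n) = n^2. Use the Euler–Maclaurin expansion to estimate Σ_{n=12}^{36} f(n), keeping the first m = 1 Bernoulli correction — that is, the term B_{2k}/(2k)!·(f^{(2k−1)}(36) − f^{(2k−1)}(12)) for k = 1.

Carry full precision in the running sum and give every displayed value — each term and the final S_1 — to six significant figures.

The integral term ∫_12^36 x^2 dx = 14976.0.
½[f(12) + f(36)] = ½[144.000 + 1296.00] = 720.000.
Running total after boundary: 15696.0.
k=1: B_{2}/(2)! × [f^{(1)}(36) − f^{(1)}(12)] = 1/12 × (72.0000 − 24.0000) = 4.00000.

S_1 ≈ 15700.0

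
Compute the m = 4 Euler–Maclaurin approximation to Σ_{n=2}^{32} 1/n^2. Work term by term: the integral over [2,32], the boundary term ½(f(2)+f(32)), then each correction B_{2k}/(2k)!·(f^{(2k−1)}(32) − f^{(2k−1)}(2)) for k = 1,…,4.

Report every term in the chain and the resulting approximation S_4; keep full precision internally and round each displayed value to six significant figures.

Integral: ∫_2^32 1/x^2 dx = 0.468750.
Endpoint term: (f(2) + f(32))/2 = (0.250000 + 0.000976562)/2 = 0.125488.
Running total after boundary: 0.594238.
Order-1 term: 1/12 · (-6.10352e-05 − (-0.250000)) = 0.0208282.
Partial sum through k=1: 0.615067.
Order-2 term: −1/720 · (-7.15256e-07 − (-0.750000)) = -0.00104167.
Partial sum through k=2: 0.614025.
Order-3 term: 1/30240 · (-2.09548e-08 − (-5.62500)) = 0.000186012.
Partial sum through k=3: 0.614211.
Order-4 term: −1/1209600 · (-1.14596e-09 − (-78.7500)) = -6.51042e-05.

S_4 ≈ 0.614146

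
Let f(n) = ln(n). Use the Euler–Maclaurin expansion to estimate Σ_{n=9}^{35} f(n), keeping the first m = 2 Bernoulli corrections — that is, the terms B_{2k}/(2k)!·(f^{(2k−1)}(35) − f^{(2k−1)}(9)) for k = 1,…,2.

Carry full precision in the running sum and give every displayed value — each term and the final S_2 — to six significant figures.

The integral term ∫_9^35 ln(x) dx = 78.6622.
Boundary: ½(f(9) + f(35)) = ½(2.19722 + 3.55535) = 2.87629.
Running total after boundary: 81.5384.
Correction k=1: B_{2}/2! · (f^{(1)}(35) − f^{(1)}(9)) = 1/12 · (0.0285714 − 0.111111) = -0.00687831.
Running total after k=1: 81.5316.
Correction k=2: B_{4}/4! · (f^{(3)}(35) − f^{(3)}(9)) = −1/720 · (4.66472e-05 − 0.00274348) = 3.74561e-06.

S_2 ≈ 81.5316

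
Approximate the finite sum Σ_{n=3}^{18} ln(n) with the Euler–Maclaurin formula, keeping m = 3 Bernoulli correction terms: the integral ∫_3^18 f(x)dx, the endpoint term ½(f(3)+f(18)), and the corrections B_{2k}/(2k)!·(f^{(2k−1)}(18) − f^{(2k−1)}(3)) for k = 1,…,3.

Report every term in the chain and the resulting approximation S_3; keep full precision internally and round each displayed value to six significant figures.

∫_3^18 ln(x) dx evaluates to 33.7309.
½[f(3) + f(18)] = ½[1.09861 + 2.89037] = 1.99449.
Running total after boundary: 35.7253.
k=1: B_{2}/(2)! × [f^{(1)}(18) − f^{(1)}(3)] = 1/12 × (0.0555556 − 0.333333) = -0.0231481.
Partial sum through k=1: 35.7022.
k=2: B_{4}/(4)! × [f^{(3)}(18) − f^{(3)}(3)] = −1/720 × (0.000342936 − 0.0740741) = 0.000102404.
Partial sum through k=2: 35.7023.
k=3: B_{6}/(6)! × [f^{(5)}(18) − f^{(5)}(3)] = 1/30240 × (1.27013e-05 − 0.0987654) = -3.26563e-06.

S_3 ≈ 35.7023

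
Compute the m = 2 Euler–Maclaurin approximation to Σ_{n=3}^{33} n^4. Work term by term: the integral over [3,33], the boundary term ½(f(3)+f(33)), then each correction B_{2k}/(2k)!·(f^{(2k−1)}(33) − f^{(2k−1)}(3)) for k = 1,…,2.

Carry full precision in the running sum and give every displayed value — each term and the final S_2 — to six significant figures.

∫_3^33 x^4 dx evaluates to 7.82703e+06.
½[f(3) + f(33)] = ½[81.0000 + 1.18592e+06] = 593001.
So far: 8.42003e+06.
Correction k=1: B_{2}/2! · (f^{(1)}(33) − f^{(1)}(3)) = 1/12 · (143748 − 108.000) = 11970.0.
After k=1: 8.43200e+06.
Correction k=2: B_{4}/4! · (f^{(3)}(33) − f^{(3)}(3)) = −1/720 · (792.000 − 72.0000) = -1.00000.

S_2 ≈ 8.43200e+06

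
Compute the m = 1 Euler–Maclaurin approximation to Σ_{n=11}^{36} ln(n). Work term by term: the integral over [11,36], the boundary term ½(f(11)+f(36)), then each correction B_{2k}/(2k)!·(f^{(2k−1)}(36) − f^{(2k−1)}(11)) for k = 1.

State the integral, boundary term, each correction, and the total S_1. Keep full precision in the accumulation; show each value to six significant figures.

S_1 ≈ 80.6153

Integral: ∫_11^36 ln(x) dx = 77.6298.
Endpoint term: (f(11) + f(36))/2 = (2.39790 + 3.58352)/2 = 2.99071.
Integral + boundary = 80.6205.
Correction k=1: B_{2}/2! · (f^{(1)}(36) − f^{(1)}(11)) = 1/12 · (0.0277778 − 0.0909091) = -0.00526094.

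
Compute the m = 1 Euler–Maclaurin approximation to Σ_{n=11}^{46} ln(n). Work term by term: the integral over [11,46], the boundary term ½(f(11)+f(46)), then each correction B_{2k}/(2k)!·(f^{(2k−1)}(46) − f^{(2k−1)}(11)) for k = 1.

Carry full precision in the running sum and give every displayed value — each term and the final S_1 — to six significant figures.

S_1 ≈ 117.848

∫_11^46 ln(x) dx evaluates to 114.741.
½[f(11) + f(46)] = ½[2.39790 + 3.82864] = 3.11327.
So far: 117.854.
k=1: B_{2}/(2)! × [f^{(1)}(46) − f^{(1)}(11)] = 1/12 × (0.0217391 − 0.0909091) = -0.00576416.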